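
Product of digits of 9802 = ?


9 × 8 × 0 × 2 = 0


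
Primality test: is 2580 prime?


2580 / 2 = 1290 (exact division)
2580 is NOT prime.

No, 2580 is not prime


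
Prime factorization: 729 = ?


729 / 3 = 243
243 / 3 = 81
81 / 3 = 27
27 / 3 = 9
9 / 3 = 3
3 / 3 = 1
729 = 3^6


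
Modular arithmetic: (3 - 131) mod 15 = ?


3 - 131 = -128
-128 mod 15 = 7


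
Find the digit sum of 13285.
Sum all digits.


1 + 3 + 2 + 8 + 5 = 19


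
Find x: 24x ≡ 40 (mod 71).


GCD(24, 71) = 1, unique solution
a^(-1) mod 71 = 3
x = 3 * 40 mod 71 = 49

x ≡ 49 (mod 71)


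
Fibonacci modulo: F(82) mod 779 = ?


F(k) mod 779 for k=1..82:
1, 1, 2, 3, 5, 8, 13, 21, 34, 55, 89, 144, 233, 377, 610, 208, 39, 247, 286, 533, 40, 573, 613, 407, 241, 648, 110, 758, 89, 68, 157, 225, 382, 607, 210, 38, 248, 286, 534, 41, 575, 616, 412, 249, 661, 131, 13, 144, 157, 301, 458, 759, 438, 418, 77, 495, 572, 288, 81, 369, 450, 40, 490, 530, 241, 771, 233, 225, 458, 683, 362, 266, 628, 115, 743, 79, 43, 122, 165, 287, 452, 739
F(82) mod 779 = 739


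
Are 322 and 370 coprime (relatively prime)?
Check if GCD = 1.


Euclidean algorithm:
370 = 1 * 322 + 48
322 = 6 * 48 + 34
48 = 1 * 34 + 14
34 = 2 * 14 + 6
14 = 2 * 6 + 2
6 = 3 * 2 + 0
GCD(322, 370) = 2

No, not coprime (GCD = 2)


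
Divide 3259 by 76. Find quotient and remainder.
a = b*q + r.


3259 = 76 * 42 + 67
Check: 3192 + 67 = 3259

q = 42, r = 67


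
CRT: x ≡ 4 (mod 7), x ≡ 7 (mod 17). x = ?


M = 7*17 = 119
M1 = M/7 = 17, M2 = M/17 = 7
M1^(-1) mod 7 = 5, M2^(-1) mod 17 = 5
x = 4*17*5 + 7*7*5 = 585
585 mod 119 = 109
Check: 109 mod 7 = 4 ✓, 109 mod 17 = 7 ✓

x ≡ 109 (mod 119)


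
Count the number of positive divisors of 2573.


2573 = 31^1 × 83^1
d(2573) = (1+1) × (1+1) = 4

4 divisors


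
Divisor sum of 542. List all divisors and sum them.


Divisors of 542: 1, 2, 271, 542
Sum = 1 + 2 + 271 + 542 = 816

σ(542) = 816


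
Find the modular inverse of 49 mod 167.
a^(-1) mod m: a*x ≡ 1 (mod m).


Use the extended Euclidean algorithm on (167, 49); each row r = 167*s + 49*t:
r=167, s=1, t=0
r=49, s=0, t=1
q=3: r=20, s=1, t=-3   [167*(1) + 49*(-3) = 20]
q=2: r=9, s=-2, t=7   [167*(-2) + 49*(7) = 9]
q=2: r=2, s=5, t=-17   [167*(5) + 49*(-17) = 2]
q=4: r=1, s=-22, t=75   [167*(-22) + 49*(75) = 1]
q=2: r=0, s=49, t=-167   [167*(49) + 49*(-167) = 0]
GCD = 1 with t = 75, so 49*(75) ≡ 1 (mod 167)
Inverse = 75 mod 167 = 75
Check: 49 * 75 = 3675 ≡ 1 (mod 167)

49^(-1) ≡ 75 (mod 167)


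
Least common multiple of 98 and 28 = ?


GCD(98, 28) = 14
LCM = 98*28/14 = 2744/14 = 196

LCM = 196


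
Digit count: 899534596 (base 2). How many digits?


899534596 in base 2 = 110101100111011100111100000100
Number of digits = 30

30 digits (base 2)


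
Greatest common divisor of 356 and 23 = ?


356 = 15 * 23 + 11
23 = 2 * 11 + 1
11 = 11 * 1 + 0
GCD = 1


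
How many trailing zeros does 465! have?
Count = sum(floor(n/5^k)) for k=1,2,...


floor(465/5) = 93
floor(465/25) = 18
floor(465/125) = 3
Total = 114

114 trailing zeros


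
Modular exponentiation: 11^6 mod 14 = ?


11^1 mod 14 = 11
11^2 mod 14 = 9
11^3 mod 14 = 1
11^4 mod 14 = 11
11^5 mod 14 = 9
11^6 mod 14 = 1


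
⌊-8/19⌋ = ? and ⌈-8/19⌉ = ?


-8/19 = -0.4211
floor = -1
ceil = 0

floor = -1, ceil = 0


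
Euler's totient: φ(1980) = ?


1980 = 2^2 × 3^2 × 5 × 11
Prime factors: 2, 3, 5, 11
φ(1980) = 1980 × (1-1/2) × (1-1/3) × (1-1/5) × (1-1/11)
= 1980 × 1/2 × 2/3 × 4/5 × 10/11 = 480

φ(1980) = 480


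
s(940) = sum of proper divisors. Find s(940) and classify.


Proper divisors: 1, 2, 4, 5, 10, 20, 47, 94, 188, 235, 470
Sum = 1 + 2 + 4 + 5 + 10 + 20 + 47 + 94 + 188 + 235 + 470 = 1076
1076 > 940 → abundant

s(940) = 1076 (abundant)


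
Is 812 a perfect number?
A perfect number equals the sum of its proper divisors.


Proper divisors of 812: 1, 2, 4, 7, 14, 28, 29, 58, 116, 203, 406
Sum = 1 + 2 + 4 + 7 + 14 + 28 + 29 + 58 + 116 + 203 + 406 = 868

No, 812 is not perfect (868 ≠ 812)


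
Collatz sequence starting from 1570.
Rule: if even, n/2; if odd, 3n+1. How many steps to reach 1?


1570 → 785 → 2356 → 1178 → 589 → 1768 → 884 → 442 → 221 → 664 → 332 → 166 → 83 → 250 → 125 → 376 → 188 → 94 → 47 → 142 → 71 → 214 → 107 → 322 → 161 → 484 → 242 → 121 → 364 → 182 → 91 → 274 → 137 → 412 → 206 → 103 → 310 → 155 → 466 → 233 → 700 → 350 → 175 → 526 → 263 → 790 → 395 → 1186 → 593 → 1780 → 890 → 445 → 1336 → 668 → 334 → 167 → 502 → 251 → 754 → 377 → 1132 → 566 → 283 → 850 → 425 → 1276 → 638 → 319 → 958 → 479 → 1438 → 719 → 2158 → 1079 → 3238 → 1619 → 4858 → 2429 → 7288 → 3644 → 1822 → 911 → 2734 → 1367 → 4102 → 2051 → 6154 → 3077 → 9232 → 4616 → 2308 → 1154 → 577 → 1732 → 866 → 433 → 1300 → 650 → 325 → 976 → 488 → 244 → 122 → 61 → 184 → 92 → 46 → 23 → 70 → 35 → 106 → 53 → 160 → 80 → 40 → 20 → 10 → 5 → 16 → 8 → 4 → 2 → 1
Total steps = 122

122 steps


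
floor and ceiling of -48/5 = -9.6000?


-48/5 = -9.6000
floor = -10
ceil = -9

floor = -10, ceil = -9


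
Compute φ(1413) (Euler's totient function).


1413 = 3^2 × 157
Prime factors: 3, 157
φ(1413) = 1413 × (1-1/3) × (1-1/157)
= 1413 × 2/3 × 156/157 = 936

φ(1413) = 936


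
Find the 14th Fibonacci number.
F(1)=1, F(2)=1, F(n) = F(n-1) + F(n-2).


Sequence: 1, 1, 2, 3, 5, 8, 13, 21, 34, 55, 89, 144, 233, 377
F(14) = 377


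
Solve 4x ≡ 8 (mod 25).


GCD(4, 25) = 1, unique solution
a^(-1) mod 25 = 19
x = 19 * 8 mod 25 = 2

x ≡ 2 (mod 25)


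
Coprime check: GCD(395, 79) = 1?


Euclidean algorithm:
395 = 5 * 79 + 0
GCD(395, 79) = 79

No, not coprime (GCD = 79)


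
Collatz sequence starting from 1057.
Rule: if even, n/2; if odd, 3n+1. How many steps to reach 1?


1057 → 3172 → 1586 → 793 → 2380 → 1190 → 595 → 1786 → 893 → 2680 → 1340 → 670 → 335 → 1006 → 503 → 1510 → 755 → 2266 → 1133 → 3400 → 1700 → 850 → 425 → 1276 → 638 → 319 → 958 → 479 → 1438 → 719 → 2158 → 1079 → 3238 → 1619 → 4858 → 2429 → 7288 → 3644 → 1822 → 911 → 2734 → 1367 → 4102 → 2051 → 6154 → 3077 → 9232 → 4616 → 2308 → 1154 → 577 → 1732 → 866 → 433 → 1300 → 650 → 325 → 976 → 488 → 244 → 122 → 61 → 184 → 92 → 46 → 23 → 70 → 35 → 106 → 53 → 160 → 80 → 40 → 20 → 10 → 5 → 16 → 8 → 4 → 2 → 1
Total steps = 80

80 steps


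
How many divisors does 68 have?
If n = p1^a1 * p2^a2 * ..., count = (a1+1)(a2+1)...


68 = 2^2 × 17^1
d(68) = (2+1) × (1+1) = 6

6 divisors


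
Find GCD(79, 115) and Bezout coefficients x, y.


Tabular extended Euclidean (each row: r = 79*s + 115*t):
r=79, s=1, t=0
r=115, s=0, t=1
q=0: r=79, s=1, t=0   [79*(1) + 115*(0) = 79]
q=1: r=36, s=-1, t=1   [79*(-1) + 115*(1) = 36]
q=2: r=7, s=3, t=-2   [79*(3) + 115*(-2) = 7]
q=5: r=1, s=-16, t=11   [79*(-16) + 115*(11) = 1]
q=7: r=0, s=115, t=-79   [79*(115) + 115*(-79) = 0]
GCD = 1; from the row with r=1: x=-16, y=11
Check: 79*(-16) + 115*(11) = -1264 + 1265 = 1

GCD = 1, x = -16, y = 11


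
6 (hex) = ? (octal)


6 (base 16) = 6 (decimal)
6 (decimal) = 6 (base 8)


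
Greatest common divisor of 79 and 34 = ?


79 = 2 * 34 + 11
34 = 3 * 11 + 1
11 = 11 * 1 + 0
GCD = 1


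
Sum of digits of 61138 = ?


6 + 1 + 1 + 3 + 8 = 19


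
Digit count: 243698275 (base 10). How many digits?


243698275 has 9 digits in base 10
floor(log10(243698275)) + 1 = floor(8.3869) + 1 = 9

9 digits (base 10)


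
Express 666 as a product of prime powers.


666 / 2 = 333
333 / 3 = 111
111 / 3 = 37
37 / 37 = 1
666 = 2 × 3^2 × 37


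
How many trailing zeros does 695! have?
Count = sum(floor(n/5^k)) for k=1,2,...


floor(695/5) = 139
floor(695/25) = 27
floor(695/125) = 5
floor(695/625) = 1
Total = 172

172 trailing zeros


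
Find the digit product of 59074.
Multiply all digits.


5 × 9 × 0 × 7 × 4 = 0


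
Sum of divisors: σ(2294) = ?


Divisors of 2294: 1, 2, 31, 37, 62, 74, 1147, 2294
Sum = 1 + 2 + 31 + 37 + 62 + 74 + 1147 + 2294 = 3648

σ(2294) = 3648


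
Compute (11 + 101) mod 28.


11 + 101 = 112
112 mod 28 = 0


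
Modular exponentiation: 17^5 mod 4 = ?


17^1 mod 4 = 1
17^2 mod 4 = 1
17^3 mod 4 = 1
17^4 mod 4 = 1
17^5 mod 4 = 1


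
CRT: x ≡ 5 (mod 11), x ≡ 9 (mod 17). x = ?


M = 11*17 = 187
M1 = M/11 = 17, M2 = M/17 = 11
M1^(-1) mod 11 = 2, M2^(-1) mod 17 = 14
x = 5*17*2 + 9*11*14 = 1556
1556 mod 187 = 60
Check: 60 mod 11 = 5 ✓, 60 mod 17 = 9 ✓

x ≡ 60 (mod 187)


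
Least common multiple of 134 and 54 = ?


GCD(134, 54) = 2
LCM = 134*54/2 = 7236/2 = 3618

LCM = 3618


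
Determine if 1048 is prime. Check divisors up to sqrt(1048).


1048 / 2 = 524 (exact division)
1048 is NOT prime.

No, 1048 is not prime


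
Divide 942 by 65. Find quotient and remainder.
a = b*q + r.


942 = 65 * 14 + 32
Check: 910 + 32 = 942

q = 14, r = 32


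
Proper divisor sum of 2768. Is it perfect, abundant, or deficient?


Proper divisors: 1, 2, 4, 8, 16, 173, 346, 692, 1384
Sum = 1 + 2 + 4 + 8 + 16 + 173 + 346 + 692 + 1384 = 2626
2626 < 2768 → deficient

s(2768) = 2626 (deficient)


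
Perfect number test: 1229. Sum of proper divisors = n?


Proper divisors of 1229: 1
Sum = 1 = 1

No, 1229 is not perfect (1 ≠ 1229)


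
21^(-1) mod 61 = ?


Use the extended Euclidean algorithm on (61, 21); each row r = 61*s + 21*t:
r=61, s=1, t=0
r=21, s=0, t=1
q=2: r=19, s=1, t=-2   [61*(1) + 21*(-2) = 19]
q=1: r=2, s=-1, t=3   [61*(-1) + 21*(3) = 2]
q=9: r=1, s=10, t=-29   [61*(10) + 21*(-29) = 1]
q=2: r=0, s=-21, t=61   [61*(-21) + 21*(61) = 0]
GCD = 1 with t = -29, so 21*(-29) ≡ 1 (mod 61)
Inverse = -29 mod 61 = 32
Check: 21 * 32 = 672 ≡ 1 (mod 61)

21^(-1) ≡ 32 (mod 61)


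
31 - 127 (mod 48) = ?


31 - 127 = -96
-96 mod 48 = 0


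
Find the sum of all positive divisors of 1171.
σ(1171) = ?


Divisors of 1171: 1, 1171
Sum = 1 + 1171 = 1172

σ(1171) = 1172


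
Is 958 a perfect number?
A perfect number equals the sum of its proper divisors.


Proper divisors of 958: 1, 2, 479
Sum = 1 + 2 + 479 = 482

No, 958 is not perfect (482 ≠ 958)


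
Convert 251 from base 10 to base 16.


251 (base 10) = 251 (decimal)
251 (decimal) = FB (base 16)


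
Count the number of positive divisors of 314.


314 = 2^1 × 157^1
d(314) = (1+1) × (1+1) = 4

4 divisors


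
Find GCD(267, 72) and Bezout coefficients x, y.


Tabular extended Euclidean (each row: r = 267*s + 72*t):
r=267, s=1, t=0
r=72, s=0, t=1
q=3: r=51, s=1, t=-3   [267*(1) + 72*(-3) = 51]
q=1: r=21, s=-1, t=4   [267*(-1) + 72*(4) = 21]
q=2: r=9, s=3, t=-11   [267*(3) + 72*(-11) = 9]
q=2: r=3, s=-7, t=26   [267*(-7) + 72*(26) = 3]
q=3: r=0, s=24, t=-89   [267*(24) + 72*(-89) = 0]
GCD = 3; from the row with r=3: x=-7, y=26
Check: 267*(-7) + 72*(26) = -1869 + 1872 = 3

GCD = 3, x = -7, y = 26


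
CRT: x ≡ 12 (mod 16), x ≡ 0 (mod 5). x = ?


M = 16*5 = 80
M1 = M/16 = 5, M2 = M/5 = 16
M1^(-1) mod 16 = 13, M2^(-1) mod 5 = 1
x = 12*5*13 + 0*16*1 = 780
780 mod 80 = 60
Check: 60 mod 16 = 12 ✓, 60 mod 5 = 0 ✓

x ≡ 60 (mod 80)


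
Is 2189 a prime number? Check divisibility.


2189 / 11 = 199 (exact division)
2189 is NOT prime.

No, 2189 is not prime


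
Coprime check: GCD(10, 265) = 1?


Euclidean algorithm:
265 = 26 * 10 + 5
10 = 2 * 5 + 0
GCD(10, 265) = 5

No, not coprime (GCD = 5)


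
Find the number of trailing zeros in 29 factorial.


floor(29/5) = 5
floor(29/25) = 1
Total = 6

6 trailing zeros


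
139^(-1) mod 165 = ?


Use the extended Euclidean algorithm on (165, 139); each row r = 165*s + 139*t:
r=165, s=1, t=0
r=139, s=0, t=1
q=1: r=26, s=1, t=-1   [165*(1) + 139*(-1) = 26]
q=5: r=9, s=-5, t=6   [165*(-5) + 139*(6) = 9]
q=2: r=8, s=11, t=-13   [165*(11) + 139*(-13) = 8]
q=1: r=1, s=-16, t=19   [165*(-16) + 139*(19) = 1]
q=8: r=0, s=139, t=-165   [165*(139) + 139*(-165) = 0]
GCD = 1 with t = 19, so 139*(19) ≡ 1 (mod 165)
Inverse = 19 mod 165 = 19
Check: 139 * 19 = 2641 ≡ 1 (mod 165)

139^(-1) ≡ 19 (mod 165)


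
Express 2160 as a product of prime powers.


2160 / 2 = 1080
1080 / 2 = 540
540 / 2 = 270
270 / 2 = 135
135 / 3 = 45
45 / 3 = 15
15 / 3 = 5
5 / 5 = 1
2160 = 2^4 × 3^3 × 5


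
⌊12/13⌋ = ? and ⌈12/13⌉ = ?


12/13 = 0.9231
floor = 0
ceil = 1

floor = 0, ceil = 1


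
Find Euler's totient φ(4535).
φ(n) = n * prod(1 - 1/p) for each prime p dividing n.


4535 = 5 × 907
Prime factors: 5, 907
φ(4535) = 4535 × (1-1/5) × (1-1/907)
= 4535 × 4/5 × 906/907 = 3624

φ(4535) = 3624


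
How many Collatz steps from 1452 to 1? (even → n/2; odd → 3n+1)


1452 → 726 → 363 → 1090 → 545 → 1636 → 818 → 409 → 1228 → 614 → 307 → 922 → 461 → 1384 → 692 → 346 → 173 → 520 → 260 → 130 → 65 → 196 → 98 → 49 → 148 → 74 → 37 → 112 → 56 → 28 → 14 → 7 → 22 → 11 → 34 → 17 → 52 → 26 → 13 → 40 → 20 → 10 → 5 → 16 → 8 → 4 → 2 → 1
Total steps = 47

47 steps


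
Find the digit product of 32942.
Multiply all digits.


3 × 2 × 9 × 4 × 2 = 432


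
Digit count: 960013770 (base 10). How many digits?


960013770 has 9 digits in base 10
floor(log10(960013770)) + 1 = floor(8.9823) + 1 = 9

9 digits (base 10)


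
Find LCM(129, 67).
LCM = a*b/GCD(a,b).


GCD(129, 67) = 1
LCM = 129*67/1 = 8643/1 = 8643

LCM = 8643


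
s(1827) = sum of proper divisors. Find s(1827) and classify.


Proper divisors: 1, 3, 7, 9, 21, 29, 63, 87, 203, 261, 609
Sum = 1 + 3 + 7 + 9 + 21 + 29 + 63 + 87 + 203 + 261 + 609 = 1293
1293 < 1827 → deficient

s(1827) = 1293 (deficient)


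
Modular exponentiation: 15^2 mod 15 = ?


15^1 mod 15 = 0
15^2 mod 15 = 0


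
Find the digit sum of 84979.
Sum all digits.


8 + 4 + 9 + 7 + 9 = 37


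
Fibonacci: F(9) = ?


Sequence: 1, 1, 2, 3, 5, 8, 13, 21, 34
F(9) = 34


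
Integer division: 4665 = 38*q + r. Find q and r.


4665 = 38 * 122 + 29
Check: 4636 + 29 = 4665

q = 122, r = 29


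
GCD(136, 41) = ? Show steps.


136 = 3 * 41 + 13
41 = 3 * 13 + 2
13 = 6 * 2 + 1
2 = 2 * 1 + 0
GCD = 1


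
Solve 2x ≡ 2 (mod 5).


GCD(2, 5) = 1, unique solution
a^(-1) mod 5 = 3
x = 3 * 2 mod 5 = 1

x ≡ 1 (mod 5)


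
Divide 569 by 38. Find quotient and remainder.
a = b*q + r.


569 = 38 * 14 + 37
Check: 532 + 37 = 569

q = 14, r = 37


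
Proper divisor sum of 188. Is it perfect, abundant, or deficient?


Proper divisors: 1, 2, 4, 47, 94
Sum = 1 + 2 + 4 + 47 + 94 = 148
148 < 188 → deficient

s(188) = 148 (deficient)


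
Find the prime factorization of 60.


60 / 2 = 30
30 / 2 = 15
15 / 3 = 5
5 / 5 = 1
60 = 2^2 × 3 × 5


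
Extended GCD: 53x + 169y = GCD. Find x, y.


Tabular extended Euclidean (each row: r = 53*s + 169*t):
r=53, s=1, t=0
r=169, s=0, t=1
q=0: r=53, s=1, t=0   [53*(1) + 169*(0) = 53]
q=3: r=10, s=-3, t=1   [53*(-3) + 169*(1) = 10]
q=5: r=3, s=16, t=-5   [53*(16) + 169*(-5) = 3]
q=3: r=1, s=-51, t=16   [53*(-51) + 169*(16) = 1]
q=3: r=0, s=169, t=-53   [53*(169) + 169*(-53) = 0]
GCD = 1; from the row with r=1: x=-51, y=16
Check: 53*(-51) + 169*(16) = -2703 + 2704 = 1

GCD = 1, x = -51, y = 16


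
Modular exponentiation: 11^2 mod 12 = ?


11^1 mod 12 = 11
11^2 mod 12 = 1


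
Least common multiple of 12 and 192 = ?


GCD(12, 192) = 12
LCM = 12*192/12 = 2304/12 = 192

LCM = 192


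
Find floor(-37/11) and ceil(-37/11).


-37/11 = -3.3636
floor = -4
ceil = -3

floor = -4, ceil = -3


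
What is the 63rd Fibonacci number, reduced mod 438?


F(k) mod 438 for k=1..63:
1, 1, 2, 3, 5, 8, 13, 21, 34, 55, 89, 144, 233, 377, 172, 111, 283, 394, 239, 195, 434, 191, 187, 378, 127, 67, 194, 261, 17, 278, 295, 135, 430, 127, 119, 246, 365, 173, 100, 273, 373, 208, 143, 351, 56, 407, 25, 432, 19, 13, 32, 45, 77, 122, 199, 321, 82, 403, 47, 12, 59, 71, 130
F(63) mod 438 = 130


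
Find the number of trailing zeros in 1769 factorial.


floor(1769/5) = 353
floor(1769/25) = 70
floor(1769/125) = 14
floor(1769/625) = 2
Total = 439

439 trailing zeros


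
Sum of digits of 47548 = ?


4 + 7 + 5 + 4 + 8 = 28


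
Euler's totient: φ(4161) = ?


4161 = 3 × 19 × 73
Prime factors: 3, 19, 73
φ(4161) = 4161 × (1-1/3) × (1-1/19) × (1-1/73)
= 4161 × 2/3 × 18/19 × 72/73 = 2592

φ(4161) = 2592


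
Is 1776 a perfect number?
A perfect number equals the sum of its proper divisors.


Proper divisors of 1776: 1, 2, 3, 4, 6, 8, 12, 16, 24, 37, 48, 74, 111, 148, 222, 296, 444, 592, 888
Sum = 1 + 2 + 3 + 4 + 6 + 8 + 12 + 16 + 24 + 37 + 48 + 74 + 111 + 148 + 222 + 296 + 444 + 592 + 888 = 2936

No, 1776 is not perfect (2936 ≠ 1776)


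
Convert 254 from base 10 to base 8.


254 (base 10) = 254 (decimal)
254 (decimal) = 376 (base 8)


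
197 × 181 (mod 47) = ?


197 × 181 = 35657
35657 mod 47 = 31


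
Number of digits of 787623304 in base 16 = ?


787623304 in base 16 = 2EF22D88
Number of digits = 8

8 digits (base 16)


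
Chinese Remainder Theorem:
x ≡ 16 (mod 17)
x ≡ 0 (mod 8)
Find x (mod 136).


M = 17*8 = 136
M1 = M/17 = 8, M2 = M/8 = 17
M1^(-1) mod 17 = 15, M2^(-1) mod 8 = 1
x = 16*8*15 + 0*17*1 = 1920
1920 mod 136 = 16
Check: 16 mod 17 = 16 ✓, 16 mod 8 = 0 ✓

x ≡ 16 (mod 136)


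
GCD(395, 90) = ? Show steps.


395 = 4 * 90 + 35
90 = 2 * 35 + 20
35 = 1 * 20 + 15
20 = 1 * 15 + 5
15 = 3 * 5 + 0
GCD = 5


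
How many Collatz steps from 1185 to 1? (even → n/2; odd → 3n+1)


1185 → 3556 → 1778 → 889 → 2668 → 1334 → 667 → 2002 → 1001 → 3004 → 1502 → 751 → 2254 → 1127 → 3382 → 1691 → 5074 → 2537 → 7612 → 3806 → 1903 → 5710 → 2855 → 8566 → 4283 → 12850 → 6425 → 19276 → 9638 → 4819 → 14458 → 7229 → 21688 → 10844 → 5422 → 2711 → 8134 → 4067 → 12202 → 6101 → 18304 → 9152 → 4576 → 2288 → 1144 → 572 → 286 → 143 → 430 → 215 → 646 → 323 → 970 → 485 → 1456 → 728 → 364 → 182 → 91 → 274 → 137 → 412 → 206 → 103 → 310 → 155 → 466 → 233 → 700 → 350 → 175 → 526 → 263 → 790 → 395 → 1186 → 593 → 1780 → 890 → 445 → 1336 → 668 → 334 → 167 → 502 → 251 → 754 → 377 → 1132 → 566 → 283 → 850 → 425 → 1276 → 638 → 319 → 958 → 479 → 1438 → 719 → 2158 → 1079 → 3238 → 1619 → 4858 → 2429 → 7288 → 3644 → 1822 → 911 → 2734 → 1367 → 4102 → 2051 → 6154 → 3077 → 9232 → 4616 → 2308 → 1154 → 577 → 1732 → 866 → 433 → 1300 → 650 → 325 → 976 → 488 → 244 → 122 → 61 → 184 → 92 → 46 → 23 → 70 → 35 → 106 → 53 → 160 → 80 → 40 → 20 → 10 → 5 → 16 → 8 → 4 → 2 → 1
Total steps = 150

150 steps


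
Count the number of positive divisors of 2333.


2333 = 2333^1
d(2333) = (1+1) = 2

2 divisors


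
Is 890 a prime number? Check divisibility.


890 / 2 = 445 (exact division)
890 is NOT prime.

No, 890 is not prime


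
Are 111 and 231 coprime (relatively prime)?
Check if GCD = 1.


Euclidean algorithm:
231 = 2 * 111 + 9
111 = 12 * 9 + 3
9 = 3 * 3 + 0
GCD(111, 231) = 3

No, not coprime (GCD = 3)


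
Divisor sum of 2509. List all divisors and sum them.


Divisors of 2509: 1, 13, 193, 2509
Sum = 1 + 13 + 193 + 2509 = 2716

σ(2509) = 2716


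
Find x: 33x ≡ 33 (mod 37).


GCD(33, 37) = 1, unique solution
a^(-1) mod 37 = 9
x = 9 * 33 mod 37 = 1

x ≡ 1 (mod 37)


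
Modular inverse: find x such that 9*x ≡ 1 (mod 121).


Use the extended Euclidean algorithm on (121, 9); each row r = 121*s + 9*t:
r=121, s=1, t=0
r=9, s=0, t=1
q=13: r=4, s=1, t=-13   [121*(1) + 9*(-13) = 4]
q=2: r=1, s=-2, t=27   [121*(-2) + 9*(27) = 1]
q=4: r=0, s=9, t=-121   [121*(9) + 9*(-121) = 0]
GCD = 1 with t = 27, so 9*(27) ≡ 1 (mod 121)
Inverse = 27 mod 121 = 27
Check: 9 * 27 = 243 ≡ 1 (mod 121)

9^(-1) ≡ 27 (mod 121)


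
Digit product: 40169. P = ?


4 × 0 × 1 × 6 × 9 = 0


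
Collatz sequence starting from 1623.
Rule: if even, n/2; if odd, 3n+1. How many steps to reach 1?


1623 → 4870 → 2435 → 7306 → 3653 → 10960 → 5480 → 2740 → 1370 → 685 → 2056 → 1028 → 514 → 257 → 772 → 386 → 193 → 580 → 290 → 145 → 436 → 218 → 109 → 328 → 164 → 82 → 41 → 124 → 62 → 31 → 94 → 47 → 142 → 71 → 214 → 107 → 322 → 161 → 484 → 242 → 121 → 364 → 182 → 91 → 274 → 137 → 412 → 206 → 103 → 310 → 155 → 466 → 233 → 700 → 350 → 175 → 526 → 263 → 790 → 395 → 1186 → 593 → 1780 → 890 → 445 → 1336 → 668 → 334 → 167 → 502 → 251 → 754 → 377 → 1132 → 566 → 283 → 850 → 425 → 1276 → 638 → 319 → 958 → 479 → 1438 → 719 → 2158 → 1079 → 3238 → 1619 → 4858 → 2429 → 7288 → 3644 → 1822 → 911 → 2734 → 1367 → 4102 → 2051 → 6154 → 3077 → 9232 → 4616 → 2308 → 1154 → 577 → 1732 → 866 → 433 → 1300 → 650 → 325 → 976 → 488 → 244 → 122 → 61 → 184 → 92 → 46 → 23 → 70 → 35 → 106 → 53 → 160 → 80 → 40 → 20 → 10 → 5 → 16 → 8 → 4 → 2 → 1
Total steps = 135

135 steps


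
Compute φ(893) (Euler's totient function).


893 = 19 × 47
Prime factors: 19, 47
φ(893) = 893 × (1-1/19) × (1-1/47)
= 893 × 18/19 × 46/47 = 828

φ(893) = 828


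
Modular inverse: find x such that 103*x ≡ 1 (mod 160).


Use the extended Euclidean algorithm on (160, 103); each row r = 160*s + 103*t:
r=160, s=1, t=0
r=103, s=0, t=1
q=1: r=57, s=1, t=-1   [160*(1) + 103*(-1) = 57]
q=1: r=46, s=-1, t=2   [160*(-1) + 103*(2) = 46]
q=1: r=11, s=2, t=-3   [160*(2) + 103*(-3) = 11]
q=4: r=2, s=-9, t=14   [160*(-9) + 103*(14) = 2]
q=5: r=1, s=47, t=-73   [160*(47) + 103*(-73) = 1]
q=2: r=0, s=-103, t=160   [160*(-103) + 103*(160) = 0]
GCD = 1 with t = -73, so 103*(-73) ≡ 1 (mod 160)
Inverse = -73 mod 160 = 87
Check: 103 * 87 = 8961 ≡ 1 (mod 160)

103^(-1) ≡ 87 (mod 160)


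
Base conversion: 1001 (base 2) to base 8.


1001 (base 2) = 9 (decimal)
9 (decimal) = 11 (base 8)


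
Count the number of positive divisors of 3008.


3008 = 2^6 × 47^1
d(3008) = (6+1) × (1+1) = 14

14 divisors


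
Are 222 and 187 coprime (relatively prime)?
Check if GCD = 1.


Euclidean algorithm:
222 = 1 * 187 + 35
187 = 5 * 35 + 12
35 = 2 * 12 + 11
12 = 1 * 11 + 1
11 = 11 * 1 + 0
GCD(222, 187) = 1

Yes, coprime (GCD = 1)


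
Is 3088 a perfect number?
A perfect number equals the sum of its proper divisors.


Proper divisors of 3088: 1, 2, 4, 8, 16, 193, 386, 772, 1544
Sum = 1 + 2 + 4 + 8 + 16 + 193 + 386 + 772 + 1544 = 2926

No, 3088 is not perfect (2926 ≠ 3088)


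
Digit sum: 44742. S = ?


4 + 4 + 7 + 4 + 2 = 21


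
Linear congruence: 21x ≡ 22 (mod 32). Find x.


GCD(21, 32) = 1, unique solution
a^(-1) mod 32 = 29
x = 29 * 22 mod 32 = 30

x ≡ 30 (mod 32)


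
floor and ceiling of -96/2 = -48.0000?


-96/2 = -48.0000
floor = -48
ceil = -48

floor = -48, ceil = -48


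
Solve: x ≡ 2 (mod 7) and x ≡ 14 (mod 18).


M = 7*18 = 126
M1 = M/7 = 18, M2 = M/18 = 7
M1^(-1) mod 7 = 2, M2^(-1) mod 18 = 13
x = 2*18*2 + 14*7*13 = 1346
1346 mod 126 = 86
Check: 86 mod 7 = 2 ✓, 86 mod 18 = 14 ✓

x ≡ 86 (mod 126)


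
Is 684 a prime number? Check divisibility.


684 / 2 = 342 (exact division)
684 is NOT prime.

No, 684 is not prime


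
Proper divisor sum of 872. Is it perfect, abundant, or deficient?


Proper divisors: 1, 2, 4, 8, 109, 218, 436
Sum = 1 + 2 + 4 + 8 + 109 + 218 + 436 = 778
778 < 872 → deficient

s(872) = 778 (deficient)


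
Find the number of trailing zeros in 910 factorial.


floor(910/5) = 182
floor(910/25) = 36
floor(910/125) = 7
floor(910/625) = 1
Total = 226

226 trailing zeros


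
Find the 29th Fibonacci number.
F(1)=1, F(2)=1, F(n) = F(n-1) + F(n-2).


Sequence: 1, 1, 2, 3, 5, 8, 13, 21, 34, 55, 89, 144, 233, 377, 610, 987, 1597, 2584, 4181, 6765, 10946, 17711, 28657, 46368, 75025, 121393, 196418, 317811, 514229
F(29) = 514229


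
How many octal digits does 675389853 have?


675389853 in base 8 = 5020320635
Number of digits = 10

10 digits (base 8)


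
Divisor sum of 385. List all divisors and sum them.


Divisors of 385: 1, 5, 7, 11, 35, 55, 77, 385
Sum = 1 + 5 + 7 + 11 + 35 + 55 + 77 + 385 = 576

σ(385) = 576


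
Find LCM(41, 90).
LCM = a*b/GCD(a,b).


GCD(41, 90) = 1
LCM = 41*90/1 = 3690/1 = 3690

LCM = 3690


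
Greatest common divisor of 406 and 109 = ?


406 = 3 * 109 + 79
109 = 1 * 79 + 30
79 = 2 * 30 + 19
30 = 1 * 19 + 11
19 = 1 * 11 + 8
11 = 1 * 8 + 3
8 = 2 * 3 + 2
3 = 1 * 2 + 1
2 = 2 * 1 + 0
GCD = 1


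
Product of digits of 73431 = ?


7 × 3 × 4 × 3 × 1 = 252


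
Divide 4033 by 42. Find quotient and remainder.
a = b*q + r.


4033 = 42 * 96 + 1
Check: 4032 + 1 = 4033

q = 96, r = 1


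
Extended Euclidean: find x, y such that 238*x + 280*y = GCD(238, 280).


Tabular extended Euclidean (each row: r = 238*s + 280*t):
r=238, s=1, t=0
r=280, s=0, t=1
q=0: r=238, s=1, t=0   [238*(1) + 280*(0) = 238]
q=1: r=42, s=-1, t=1   [238*(-1) + 280*(1) = 42]
q=5: r=28, s=6, t=-5   [238*(6) + 280*(-5) = 28]
q=1: r=14, s=-7, t=6   [238*(-7) + 280*(6) = 14]
q=2: r=0, s=20, t=-17   [238*(20) + 280*(-17) = 0]
GCD = 14; from the row with r=14: x=-7, y=6
Check: 238*(-7) + 280*(6) = -1666 + 1680 = 14

GCD = 14, x = -7, y = 6


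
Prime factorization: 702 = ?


702 / 2 = 351
351 / 3 = 117
117 / 3 = 39
39 / 3 = 13
13 / 13 = 1
702 = 2 × 3^3 × 13


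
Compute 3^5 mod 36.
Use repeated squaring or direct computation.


3^1 mod 36 = 3
3^2 mod 36 = 9
3^3 mod 36 = 27
3^4 mod 36 = 9
3^5 mod 36 = 27


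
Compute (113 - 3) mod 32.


113 - 3 = 110
110 mod 32 = 14


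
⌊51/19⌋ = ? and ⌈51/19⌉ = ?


51/19 = 2.6842
floor = 2
ceil = 3

floor = 2, ceil = 3


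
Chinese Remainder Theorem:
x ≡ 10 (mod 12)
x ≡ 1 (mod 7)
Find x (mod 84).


M = 12*7 = 84
M1 = M/12 = 7, M2 = M/7 = 12
M1^(-1) mod 12 = 7, M2^(-1) mod 7 = 3
x = 10*7*7 + 1*12*3 = 526
526 mod 84 = 22
Check: 22 mod 12 = 10 ✓, 22 mod 7 = 1 ✓

x ≡ 22 (mod 84)


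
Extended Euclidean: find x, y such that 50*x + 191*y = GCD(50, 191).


Tabular extended Euclidean (each row: r = 50*s + 191*t):
r=50, s=1, t=0
r=191, s=0, t=1
q=0: r=50, s=1, t=0   [50*(1) + 191*(0) = 50]
q=3: r=41, s=-3, t=1   [50*(-3) + 191*(1) = 41]
q=1: r=9, s=4, t=-1   [50*(4) + 191*(-1) = 9]
q=4: r=5, s=-19, t=5   [50*(-19) + 191*(5) = 5]
q=1: r=4, s=23, t=-6   [50*(23) + 191*(-6) = 4]
q=1: r=1, s=-42, t=11   [50*(-42) + 191*(11) = 1]
q=4: r=0, s=191, t=-50   [50*(191) + 191*(-50) = 0]
GCD = 1; from the row with r=1: x=-42, y=11
Check: 50*(-42) + 191*(11) = -2100 + 2101 = 1

GCD = 1, x = -42, y = 11


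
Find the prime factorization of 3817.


3817 / 11 = 347
347 / 347 = 1
3817 = 11 × 347


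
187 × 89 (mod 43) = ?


187 × 89 = 16643
16643 mod 43 = 2


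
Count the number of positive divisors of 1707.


1707 = 3^1 × 569^1
d(1707) = (1+1) × (1+1) = 4

4 divisors


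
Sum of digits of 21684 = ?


2 + 1 + 6 + 8 + 4 = 21


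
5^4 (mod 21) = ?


5^1 mod 21 = 5
5^2 mod 21 = 4
5^3 mod 21 = 20
5^4 mod 21 = 16


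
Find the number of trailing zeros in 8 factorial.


floor(8/5) = 1
Total = 1

1 trailing zeros


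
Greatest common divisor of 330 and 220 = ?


330 = 1 * 220 + 110
220 = 2 * 110 + 0
GCD = 110


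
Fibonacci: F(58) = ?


Sequence: 1, 1, 2, 3, 5, 8, 13, 21, 34, 55, 89, 144, 233, 377, 610, 987, 1597, 2584, 4181, 6765, 10946, 17711, 28657, 46368, 75025, 121393, 196418, 317811, 514229, 832040, 1346269, 2178309, 3524578, 5702887, 9227465, 14930352, 24157817, 39088169, 63245986, 102334155, 165580141, 267914296, 433494437, 701408733, 1134903170, 1836311903, 2971215073, 4807526976, 7778742049, 12586269025, 20365011074, 32951280099, 53316291173, 86267571272, 139583862445, 225851433717, 365435296162, 591286729879
F(58) = 591286729879


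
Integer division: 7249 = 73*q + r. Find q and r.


7249 = 73 * 99 + 22
Check: 7227 + 22 = 7249

q = 99, r = 22


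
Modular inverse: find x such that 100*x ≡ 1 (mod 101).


Use the extended Euclidean algorithm on (101, 100); each row r = 101*s + 100*t:
r=101, s=1, t=0
r=100, s=0, t=1
q=1: r=1, s=1, t=-1   [101*(1) + 100*(-1) = 1]
q=100: r=0, s=-100, t=101   [101*(-100) + 100*(101) = 0]
GCD = 1 with t = -1, so 100*(-1) ≡ 1 (mod 101)
Inverse = -1 mod 101 = 100
Check: 100 * 100 = 10000 ≡ 1 (mod 101)

100^(-1) ≡ 100 (mod 101)


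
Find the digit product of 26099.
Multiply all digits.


2 × 6 × 0 × 9 × 9 = 0


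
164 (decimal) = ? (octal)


164 (base 10) = 164 (decimal)
164 (decimal) = 244 (base 8)


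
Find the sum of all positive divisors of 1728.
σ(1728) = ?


Divisors of 1728: 1, 2, 3, 4, 6, 8, 9, 12, 16, 18, 24, 27, 32, 36, 48, 54, 64, 72, 96, 108, 144, 192, 216, 288, 432, 576, 864, 1728
Sum = 1 + 2 + 3 + 4 + 6 + 8 + 9 + 12 + 16 + 18 + 24 + 27 + 32 + 36 + 48 + 54 + 64 + 72 + 96 + 108 + 144 + 192 + 216 + 288 + 432 + 576 + 864 + 1728 = 5080

σ(1728) = 5080


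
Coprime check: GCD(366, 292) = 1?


Euclidean algorithm:
366 = 1 * 292 + 74
292 = 3 * 74 + 70
74 = 1 * 70 + 4
70 = 17 * 4 + 2
4 = 2 * 2 + 0
GCD(366, 292) = 2

No, not coprime (GCD = 2)


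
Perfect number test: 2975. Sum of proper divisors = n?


Proper divisors of 2975: 1, 5, 7, 17, 25, 35, 85, 119, 175, 425, 595
Sum = 1 + 5 + 7 + 17 + 25 + 35 + 85 + 119 + 175 + 425 + 595 = 1489

No, 2975 is not perfect (1489 ≠ 2975)


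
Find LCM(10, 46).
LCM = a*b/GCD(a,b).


GCD(10, 46) = 2
LCM = 10*46/2 = 460/2 = 230

LCM = 230


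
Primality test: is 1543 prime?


Check divisors up to sqrt(1543) = 39.2810
No divisors found.
1543 is prime.

Yes, 1543 is prime


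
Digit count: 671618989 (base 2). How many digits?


671618989 in base 2 = 101000000010000001011110101101
Number of digits = 30

30 digits (base 2)


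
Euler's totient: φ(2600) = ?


2600 = 2^3 × 5^2 × 13
Prime factors: 2, 5, 13
φ(2600) = 2600 × (1-1/2) × (1-1/5) × (1-1/13)
= 2600 × 1/2 × 4/5 × 12/13 = 960

φ(2600) = 960


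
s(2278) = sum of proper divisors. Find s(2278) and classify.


Proper divisors: 1, 2, 17, 34, 67, 134, 1139
Sum = 1 + 2 + 17 + 34 + 67 + 134 + 1139 = 1394
1394 < 2278 → deficient

s(2278) = 1394 (deficient)


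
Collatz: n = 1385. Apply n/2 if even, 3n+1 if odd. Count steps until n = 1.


1385 → 4156 → 2078 → 1039 → 3118 → 1559 → 4678 → 2339 → 7018 → 3509 → 10528 → 5264 → 2632 → 1316 → 658 → 329 → 988 → 494 → 247 → 742 → 371 → 1114 → 557 → 1672 → 836 → 418 → 209 → 628 → 314 → 157 → 472 → 236 → 118 → 59 → 178 → 89 → 268 → 134 → 67 → 202 → 101 → 304 → 152 → 76 → 38 → 19 → 58 → 29 → 88 → 44 → 22 → 11 → 34 → 17 → 52 → 26 → 13 → 40 → 20 → 10 → 5 → 16 → 8 → 4 → 2 → 1
Total steps = 65

65 steps


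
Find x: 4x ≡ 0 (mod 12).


GCD(4, 12) = 4 divides 0
Divide: 1x ≡ 0 (mod 3)
x ≡ 0 (mod 3)


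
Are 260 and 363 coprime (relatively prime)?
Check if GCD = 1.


Euclidean algorithm:
363 = 1 * 260 + 103
260 = 2 * 103 + 54
103 = 1 * 54 + 49
54 = 1 * 49 + 5
49 = 9 * 5 + 4
5 = 1 * 4 + 1
4 = 4 * 1 + 0
GCD(260, 363) = 1

Yes, coprime (GCD = 1)


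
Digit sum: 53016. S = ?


5 + 3 + 0 + 1 + 6 = 15


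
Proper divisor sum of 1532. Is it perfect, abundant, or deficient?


Proper divisors: 1, 2, 4, 383, 766
Sum = 1 + 2 + 4 + 383 + 766 = 1156
1156 < 1532 → deficient

s(1532) = 1156 (deficient)


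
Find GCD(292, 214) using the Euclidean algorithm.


292 = 1 * 214 + 78
214 = 2 * 78 + 58
78 = 1 * 58 + 20
58 = 2 * 20 + 18
20 = 1 * 18 + 2
18 = 9 * 2 + 0
GCD = 2


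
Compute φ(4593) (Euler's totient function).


4593 = 3 × 1531
Prime factors: 3, 1531
φ(4593) = 4593 × (1-1/3) × (1-1/1531)
= 4593 × 2/3 × 1530/1531 = 3060

φ(4593) = 3060


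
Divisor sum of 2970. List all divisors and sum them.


Divisors of 2970: 1, 2, 3, 5, 6, 9, 10, 11, 15, 18, 22, 27, 30, 33, 45, 54, 55, 66, 90, 99, 110, 135, 165, 198, 270, 297, 330, 495, 594, 990, 1485, 2970
Sum = 1 + 2 + 3 + 5 + 6 + 9 + 10 + 11 + 15 + 18 + 22 + 27 + 30 + 33 + 45 + 54 + 55 + 66 + 90 + 99 + 110 + 135 + 165 + 198 + 270 + 297 + 330 + 495 + 594 + 990 + 1485 + 2970 = 8640

σ(2970) = 8640


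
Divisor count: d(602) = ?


602 = 2^1 × 7^1 × 43^1
d(602) = (1+1) × (1+1) × (1+1) = 8

8 divisors


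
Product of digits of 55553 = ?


5 × 5 × 5 × 5 × 3 = 1875


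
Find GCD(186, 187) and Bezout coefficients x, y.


Tabular extended Euclidean (each row: r = 186*s + 187*t):
r=186, s=1, t=0
r=187, s=0, t=1
q=0: r=186, s=1, t=0   [186*(1) + 187*(0) = 186]
q=1: r=1, s=-1, t=1   [186*(-1) + 187*(1) = 1]
q=186: r=0, s=187, t=-186   [186*(187) + 187*(-186) = 0]
GCD = 1; from the row with r=1: x=-1, y=1
Check: 186*(-1) + 187*(1) = -186 + 187 = 1

GCD = 1, x = -1, y = 1


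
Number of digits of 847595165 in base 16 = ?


847595165 in base 16 = 3285469D
Number of digits = 8

8 digits (base 16)


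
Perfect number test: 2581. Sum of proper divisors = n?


Proper divisors of 2581: 1, 29, 89
Sum = 1 + 29 + 89 = 119

No, 2581 is not perfect (119 ≠ 2581)


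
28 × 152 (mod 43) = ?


28 × 152 = 4256
4256 mod 43 = 42


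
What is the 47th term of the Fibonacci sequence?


Sequence: 1, 1, 2, 3, 5, 8, 13, 21, 34, 55, 89, 144, 233, 377, 610, 987, 1597, 2584, 4181, 6765, 10946, 17711, 28657, 46368, 75025, 121393, 196418, 317811, 514229, 832040, 1346269, 2178309, 3524578, 5702887, 9227465, 14930352, 24157817, 39088169, 63245986, 102334155, 165580141, 267914296, 433494437, 701408733, 1134903170, 1836311903, 2971215073
F(47) = 2971215073


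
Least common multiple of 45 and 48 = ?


GCD(45, 48) = 3
LCM = 45*48/3 = 2160/3 = 720

LCM = 720


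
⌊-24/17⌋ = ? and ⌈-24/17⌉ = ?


-24/17 = -1.4118
floor = -2
ceil = -1

floor = -2, ceil = -1


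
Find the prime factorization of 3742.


3742 / 2 = 1871
1871 / 1871 = 1
3742 = 2 × 1871


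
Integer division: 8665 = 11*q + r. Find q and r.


8665 = 11 * 787 + 8
Check: 8657 + 8 = 8665

q = 787, r = 8


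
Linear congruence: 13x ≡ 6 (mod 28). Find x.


GCD(13, 28) = 1, unique solution
a^(-1) mod 28 = 13
x = 13 * 6 mod 28 = 22

x ≡ 22 (mod 28)


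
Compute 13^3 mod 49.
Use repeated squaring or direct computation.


13^1 mod 49 = 13
13^2 mod 49 = 22
13^3 mod 49 = 41


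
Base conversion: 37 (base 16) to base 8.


37 (base 16) = 55 (decimal)
55 (decimal) = 67 (base 8)


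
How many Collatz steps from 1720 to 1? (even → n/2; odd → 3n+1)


1720 → 860 → 430 → 215 → 646 → 323 → 970 → 485 → 1456 → 728 → 364 → 182 → 91 → 274 → 137 → 412 → 206 → 103 → 310 → 155 → 466 → 233 → 700 → 350 → 175 → 526 → 263 → 790 → 395 → 1186 → 593 → 1780 → 890 → 445 → 1336 → 668 → 334 → 167 → 502 → 251 → 754 → 377 → 1132 → 566 → 283 → 850 → 425 → 1276 → 638 → 319 → 958 → 479 → 1438 → 719 → 2158 → 1079 → 3238 → 1619 → 4858 → 2429 → 7288 → 3644 → 1822 → 911 → 2734 → 1367 → 4102 → 2051 → 6154 → 3077 → 9232 → 4616 → 2308 → 1154 → 577 → 1732 → 866 → 433 → 1300 → 650 → 325 → 976 → 488 → 244 → 122 → 61 → 184 → 92 → 46 → 23 → 70 → 35 → 106 → 53 → 160 → 80 → 40 → 20 → 10 → 5 → 16 → 8 → 4 → 2 → 1
Total steps = 104

104 steps


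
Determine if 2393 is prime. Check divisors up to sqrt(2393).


Check divisors up to sqrt(2393) = 48.9183
No divisors found.
2393 is prime.

Yes, 2393 is prime


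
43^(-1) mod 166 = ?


Use the extended Euclidean algorithm on (166, 43); each row r = 166*s + 43*t:
r=166, s=1, t=0
r=43, s=0, t=1
q=3: r=37, s=1, t=-3   [166*(1) + 43*(-3) = 37]
q=1: r=6, s=-1, t=4   [166*(-1) + 43*(4) = 6]
q=6: r=1, s=7, t=-27   [166*(7) + 43*(-27) = 1]
q=6: r=0, s=-43, t=166   [166*(-43) + 43*(166) = 0]
GCD = 1 with t = -27, so 43*(-27) ≡ 1 (mod 166)
Inverse = -27 mod 166 = 139
Check: 43 * 139 = 5977 ≡ 1 (mod 166)

43^(-1) ≡ 139 (mod 166)


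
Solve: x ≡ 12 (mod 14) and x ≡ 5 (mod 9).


M = 14*9 = 126
M1 = M/14 = 9, M2 = M/9 = 14
M1^(-1) mod 14 = 11, M2^(-1) mod 9 = 2
x = 12*9*11 + 5*14*2 = 1328
1328 mod 126 = 68
Check: 68 mod 14 = 12 ✓, 68 mod 9 = 5 ✓

x ≡ 68 (mod 126)


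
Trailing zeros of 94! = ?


floor(94/5) = 18
floor(94/25) = 3
Total = 21

21 trailing zeros


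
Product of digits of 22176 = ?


2 × 2 × 1 × 7 × 6 = 168


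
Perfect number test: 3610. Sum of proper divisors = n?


Proper divisors of 3610: 1, 2, 5, 10, 19, 38, 95, 190, 361, 722, 1805
Sum = 1 + 2 + 5 + 10 + 19 + 38 + 95 + 190 + 361 + 722 + 1805 = 3248

No, 3610 is not perfect (3248 ≠ 3610)


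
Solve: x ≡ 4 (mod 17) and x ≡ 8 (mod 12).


M = 17*12 = 204
M1 = M/17 = 12, M2 = M/12 = 17
M1^(-1) mod 17 = 10, M2^(-1) mod 12 = 5
x = 4*12*10 + 8*17*5 = 1160
1160 mod 204 = 140
Check: 140 mod 17 = 4 ✓, 140 mod 12 = 8 ✓

x ≡ 140 (mod 204)


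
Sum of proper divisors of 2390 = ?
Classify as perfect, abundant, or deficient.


Proper divisors: 1, 2, 5, 10, 239, 478, 1195
Sum = 1 + 2 + 5 + 10 + 239 + 478 + 1195 = 1930
1930 < 2390 → deficient

s(2390) = 1930 (deficient)


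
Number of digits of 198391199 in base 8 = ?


198391199 in base 8 = 1364632637
Number of digits = 10

10 digits (base 8)


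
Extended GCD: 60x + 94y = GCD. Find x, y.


Tabular extended Euclidean (each row: r = 60*s + 94*t):
r=60, s=1, t=0
r=94, s=0, t=1
q=0: r=60, s=1, t=0   [60*(1) + 94*(0) = 60]
q=1: r=34, s=-1, t=1   [60*(-1) + 94*(1) = 34]
q=1: r=26, s=2, t=-1   [60*(2) + 94*(-1) = 26]
q=1: r=8, s=-3, t=2   [60*(-3) + 94*(2) = 8]
q=3: r=2, s=11, t=-7   [60*(11) + 94*(-7) = 2]
q=4: r=0, s=-47, t=30   [60*(-47) + 94*(30) = 0]
GCD = 2; from the row with r=2: x=11, y=-7
Check: 60*(11) + 94*(-7) = 660 - 658 = 2

GCD = 2, x = 11, y = -7


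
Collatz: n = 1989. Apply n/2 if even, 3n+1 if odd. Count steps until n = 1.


1989 → 5968 → 2984 → 1492 → 746 → 373 → 1120 → 560 → 280 → 140 → 70 → 35 → 106 → 53 → 160 → 80 → 40 → 20 → 10 → 5 → 16 → 8 → 4 → 2 → 1
Total steps = 24

24 steps


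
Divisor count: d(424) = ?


424 = 2^3 × 53^1
d(424) = (3+1) × (1+1) = 8

8 divisors


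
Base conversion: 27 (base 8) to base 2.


27 (base 8) = 23 (decimal)
23 (decimal) = 10111 (base 2)


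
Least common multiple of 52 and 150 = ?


GCD(52, 150) = 2
LCM = 52*150/2 = 7800/2 = 3900

LCM = 3900


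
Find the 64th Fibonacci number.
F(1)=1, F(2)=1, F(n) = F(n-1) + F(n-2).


Sequence: 1, 1, 2, 3, 5, 8, 13, 21, 34, 55, 89, 144, 233, 377, 610, 987, 1597, 2584, 4181, 6765, 10946, 17711, 28657, 46368, 75025, 121393, 196418, 317811, 514229, 832040, 1346269, 2178309, 3524578, 5702887, 9227465, 14930352, 24157817, 39088169, 63245986, 102334155, 165580141, 267914296, 433494437, 701408733, 1134903170, 1836311903, 2971215073, 4807526976, 7778742049, 12586269025, 20365011074, 32951280099, 53316291173, 86267571272, 139583862445, 225851433717, 365435296162, 591286729879, 956722026041, 1548008755920, 2504730781961, 4052739537881, 6557470319842, 10610209857723
F(64) = 10610209857723
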